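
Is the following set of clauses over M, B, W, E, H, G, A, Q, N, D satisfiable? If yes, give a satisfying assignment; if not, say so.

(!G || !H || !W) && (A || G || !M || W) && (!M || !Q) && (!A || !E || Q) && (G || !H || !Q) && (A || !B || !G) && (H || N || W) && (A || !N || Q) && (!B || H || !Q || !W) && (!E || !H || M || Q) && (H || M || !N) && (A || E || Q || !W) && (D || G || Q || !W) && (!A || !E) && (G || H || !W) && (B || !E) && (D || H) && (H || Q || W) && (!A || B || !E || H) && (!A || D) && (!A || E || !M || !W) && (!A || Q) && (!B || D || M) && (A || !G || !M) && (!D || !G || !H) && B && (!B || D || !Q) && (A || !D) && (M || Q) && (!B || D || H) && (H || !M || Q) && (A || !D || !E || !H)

No satisfying assignment exists.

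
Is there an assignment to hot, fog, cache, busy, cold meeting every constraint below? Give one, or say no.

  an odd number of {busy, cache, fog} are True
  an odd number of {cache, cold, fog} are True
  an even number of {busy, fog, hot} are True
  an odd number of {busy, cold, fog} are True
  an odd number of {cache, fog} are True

hot = True, fog = True, cache = False, busy = False, cold = False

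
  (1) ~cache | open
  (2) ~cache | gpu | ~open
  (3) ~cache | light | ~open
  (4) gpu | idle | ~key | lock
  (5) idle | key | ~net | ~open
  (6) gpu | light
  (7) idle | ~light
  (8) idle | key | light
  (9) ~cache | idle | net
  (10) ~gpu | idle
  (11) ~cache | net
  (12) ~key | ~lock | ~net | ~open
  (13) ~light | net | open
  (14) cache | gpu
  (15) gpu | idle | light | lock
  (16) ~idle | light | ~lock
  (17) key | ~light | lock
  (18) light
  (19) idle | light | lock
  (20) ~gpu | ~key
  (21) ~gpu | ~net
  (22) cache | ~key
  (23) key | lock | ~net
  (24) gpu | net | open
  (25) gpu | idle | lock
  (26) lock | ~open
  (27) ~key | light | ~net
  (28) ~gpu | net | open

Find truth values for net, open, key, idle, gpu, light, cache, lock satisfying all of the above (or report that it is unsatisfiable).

net = False, open = True, key = False, idle = True, gpu = True, light = True, cache = False, lock = True

Unit clause (light) forces light = True.
In (idle | ~light) only idle is left, so idle = True.
Try net = True:
  (~gpu | ~net) forces gpu = False.
  (cache | gpu) forces cache = True.
  (~cache | open) forces open = True.
  clause (~cache | gpu | ~open) is falsified — backtrack.
So net = False.
  then (~cache | net) forces cache = False.
  then (~light | net | open) forces open = True.
  then (cache | gpu) forces gpu = True.
  then (~gpu | ~key) forces key = False.
  then (lock | ~open) forces lock = True.
All clauses satisfied.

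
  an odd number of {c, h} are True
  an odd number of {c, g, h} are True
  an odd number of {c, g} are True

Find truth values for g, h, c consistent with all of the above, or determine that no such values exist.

g: False; h: False; c: True

{c, h}: 1 true → odd ✓
{c, g, h}: 1 true → odd ✓
{c, g}: 1 true → odd ✓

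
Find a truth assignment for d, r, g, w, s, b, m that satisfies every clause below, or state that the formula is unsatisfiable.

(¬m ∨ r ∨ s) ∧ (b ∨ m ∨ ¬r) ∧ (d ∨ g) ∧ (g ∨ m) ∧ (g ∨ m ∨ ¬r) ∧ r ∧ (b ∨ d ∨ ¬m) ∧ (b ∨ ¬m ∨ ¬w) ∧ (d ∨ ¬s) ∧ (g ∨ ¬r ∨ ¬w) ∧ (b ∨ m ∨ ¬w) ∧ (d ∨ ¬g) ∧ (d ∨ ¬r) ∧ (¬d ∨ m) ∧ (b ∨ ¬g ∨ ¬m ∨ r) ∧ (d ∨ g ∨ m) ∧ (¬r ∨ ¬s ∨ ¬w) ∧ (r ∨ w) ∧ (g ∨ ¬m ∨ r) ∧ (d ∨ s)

Unit clause (r) forces r = True.
In (d ∨ ¬r) only d is left, so d = True.
In (¬d ∨ m) only m is left, so m = True.
Set g = False.
  then (g ∨ ¬r ∨ ¬w) forces w = False.
Set s = True.
Set b = True.
All clauses satisfied.

d = True, r = True, g = False, w = False, s = True, b = True, m = True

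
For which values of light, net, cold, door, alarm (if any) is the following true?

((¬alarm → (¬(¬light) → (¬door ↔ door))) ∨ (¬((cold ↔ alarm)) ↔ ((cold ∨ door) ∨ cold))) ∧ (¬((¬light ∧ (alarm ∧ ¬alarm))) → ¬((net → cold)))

light = True, net = True, cold = False, door = False, alarm = False

  (¬alarm → (¬(¬light) → (¬door ↔ door))) ∨ (¬((cold ↔ alarm)) ↔ ((cold ∨ door) ∨ cold)) = True
    ¬alarm → (¬(¬light) → (¬door ↔ door)) = False
      ¬alarm = True
      ¬(¬light) → (¬door ↔ door) = False
        ¬(¬light) = True
          ¬light = False
        ¬door ↔ door = False
          ¬door = True
    ¬((cold ↔ alarm)) ↔ ((cold ∨ door) ∨ cold) = True
      ¬((cold ↔ alarm)) = False
        cold ↔ alarm = True
      (cold ∨ door) ∨ cold = False
        cold ∨ door = False
  ¬((¬light ∧ (alarm ∧ ¬alarm))) → ¬((net → cold)) = True
    ¬((¬light ∧ (alarm ∧ ¬alarm))) = True
      ¬light ∧ (alarm ∧ ¬alarm) = False
        ¬light = False
        alarm ∧ ¬alarm = False
          ¬alarm = True
    ¬((net → cold)) = True
      net → cold = False
Both conjuncts True, so the formula holds.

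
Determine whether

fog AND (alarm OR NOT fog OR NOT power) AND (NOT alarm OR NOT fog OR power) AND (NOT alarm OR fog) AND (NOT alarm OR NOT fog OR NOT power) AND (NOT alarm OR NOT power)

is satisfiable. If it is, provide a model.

alarm: False; power: False; fog: True

Unit clause (fog) forces fog = True.
Try alarm = True:
  (NOT alarm OR NOT fog OR power) forces power = True.
  clause (NOT alarm OR NOT fog OR NOT power) is falsified — backtrack.
So alarm = False.
  then (alarm OR NOT fog OR NOT power) forces power = False.
All clauses satisfied.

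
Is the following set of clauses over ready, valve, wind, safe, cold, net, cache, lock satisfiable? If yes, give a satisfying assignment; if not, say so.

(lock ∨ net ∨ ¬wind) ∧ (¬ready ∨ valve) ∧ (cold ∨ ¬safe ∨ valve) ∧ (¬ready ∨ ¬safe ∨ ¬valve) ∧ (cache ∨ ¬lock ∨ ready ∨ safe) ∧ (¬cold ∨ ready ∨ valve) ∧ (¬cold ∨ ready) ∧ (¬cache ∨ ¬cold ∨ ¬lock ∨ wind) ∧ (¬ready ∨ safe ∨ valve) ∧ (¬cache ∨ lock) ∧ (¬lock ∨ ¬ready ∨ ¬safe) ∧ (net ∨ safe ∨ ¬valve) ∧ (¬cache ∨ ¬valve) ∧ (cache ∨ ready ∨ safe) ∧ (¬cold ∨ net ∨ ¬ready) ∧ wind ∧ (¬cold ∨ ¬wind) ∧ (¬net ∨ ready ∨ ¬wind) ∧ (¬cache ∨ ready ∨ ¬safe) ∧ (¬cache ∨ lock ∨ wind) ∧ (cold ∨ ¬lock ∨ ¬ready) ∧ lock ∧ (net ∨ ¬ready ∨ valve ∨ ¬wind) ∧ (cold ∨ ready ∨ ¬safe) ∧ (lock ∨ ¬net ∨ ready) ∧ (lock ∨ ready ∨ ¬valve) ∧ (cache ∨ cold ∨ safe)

Unit clause (wind) forces wind = True.
In (¬cold ∨ ¬wind) only ¬cold is left, so cold = False.
Unit clause (lock) forces lock = True.
In (cold ∨ ¬lock ∨ ¬ready) only ¬ready is left, so ready = False.
In (cold ∨ ready ∨ ¬safe) only ¬safe is left, so safe = False.
In (cache ∨ cold ∨ safe) only cache is left, so cache = True.
In (¬cache ∨ ¬valve) only ¬valve is left, so valve = False.
In (¬net ∨ ready ∨ ¬wind) only ¬net is left, so net = False.
All clauses satisfied.

ready = False, valve = False, wind = True, safe = False, cold = False, net = False, cache = True, lock = True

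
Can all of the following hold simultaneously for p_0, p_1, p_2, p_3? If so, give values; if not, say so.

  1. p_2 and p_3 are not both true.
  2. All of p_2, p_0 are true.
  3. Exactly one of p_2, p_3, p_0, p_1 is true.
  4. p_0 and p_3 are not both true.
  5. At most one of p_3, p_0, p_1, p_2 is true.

Unsatisfiable — no assignment works.

Case p_0 = True:
  (2) forces p_2 = True.
  Constraint (3) is violated (p_2=T, p_0=T) — contradiction.
Case p_0 = False:
  Constraint (2) is violated (p_0=F) — contradiction.
Both cases fail — unsatisfiable.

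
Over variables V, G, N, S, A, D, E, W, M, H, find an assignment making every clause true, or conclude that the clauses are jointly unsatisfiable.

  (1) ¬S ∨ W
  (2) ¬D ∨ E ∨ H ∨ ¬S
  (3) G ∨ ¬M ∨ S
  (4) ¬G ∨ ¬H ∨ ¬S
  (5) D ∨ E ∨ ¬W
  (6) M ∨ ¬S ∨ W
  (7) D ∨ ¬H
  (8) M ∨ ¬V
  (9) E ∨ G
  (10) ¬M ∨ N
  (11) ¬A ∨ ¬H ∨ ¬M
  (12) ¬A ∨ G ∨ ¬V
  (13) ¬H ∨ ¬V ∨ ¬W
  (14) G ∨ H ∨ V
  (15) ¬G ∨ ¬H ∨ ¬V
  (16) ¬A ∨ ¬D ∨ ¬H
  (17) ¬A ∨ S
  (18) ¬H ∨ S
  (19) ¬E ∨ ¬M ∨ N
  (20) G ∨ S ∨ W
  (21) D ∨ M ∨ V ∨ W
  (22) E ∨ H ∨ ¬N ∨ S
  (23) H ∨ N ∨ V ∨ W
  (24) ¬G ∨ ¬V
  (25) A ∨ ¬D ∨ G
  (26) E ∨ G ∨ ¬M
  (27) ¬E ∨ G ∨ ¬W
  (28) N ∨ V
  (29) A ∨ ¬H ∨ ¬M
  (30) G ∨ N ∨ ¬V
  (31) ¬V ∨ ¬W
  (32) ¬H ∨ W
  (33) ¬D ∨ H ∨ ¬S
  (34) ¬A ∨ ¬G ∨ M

V = False, G = True, N = True, S = False, A = False, D = True, E = True, W = False, M = False, H = False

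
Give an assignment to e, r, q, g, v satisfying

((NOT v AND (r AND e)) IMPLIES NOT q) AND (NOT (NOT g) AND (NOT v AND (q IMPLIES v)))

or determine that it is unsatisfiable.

e = False, r = False, q = False, g = True, v = False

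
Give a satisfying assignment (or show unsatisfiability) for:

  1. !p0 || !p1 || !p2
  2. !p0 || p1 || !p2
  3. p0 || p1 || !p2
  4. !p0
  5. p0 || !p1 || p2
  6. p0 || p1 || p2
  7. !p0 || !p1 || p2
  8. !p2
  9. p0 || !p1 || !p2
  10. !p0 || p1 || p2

Case p0 = True:
  Clause (!p0) is falsified — contradiction.
Case p0 = False:
  (!p2) forces p2 = False.
  (p0 || !p1 || p2) forces p1 = False.
  Clause (p0 || p1 || p2) is falsified — contradiction.
Both cases fail, so the formula is unsatisfiable.

No satisfying assignment exists.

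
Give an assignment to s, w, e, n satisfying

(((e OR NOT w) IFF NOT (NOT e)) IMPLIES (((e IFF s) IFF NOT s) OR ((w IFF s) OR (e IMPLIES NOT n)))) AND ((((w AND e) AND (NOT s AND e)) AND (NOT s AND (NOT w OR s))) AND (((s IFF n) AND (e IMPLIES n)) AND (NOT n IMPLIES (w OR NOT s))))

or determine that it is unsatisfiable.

Case s = True: the conjunct NOT s is False.
Case s = False: the formula simplifies to (((e OR NOT w) IFF NOT (NOT e)) IMPLIES (NOT e OR (NOT w OR (e IMPLIES NOT n)))) AND ((((w AND e) AND e) AND NOT w) AND (NOT n AND (e IMPLIES n))).
  w = True: the conjunct NOT w is False.
  w = False: the conjunct w is False.
Both cases fail — unsatisfiable.

The formula is unsatisfiable.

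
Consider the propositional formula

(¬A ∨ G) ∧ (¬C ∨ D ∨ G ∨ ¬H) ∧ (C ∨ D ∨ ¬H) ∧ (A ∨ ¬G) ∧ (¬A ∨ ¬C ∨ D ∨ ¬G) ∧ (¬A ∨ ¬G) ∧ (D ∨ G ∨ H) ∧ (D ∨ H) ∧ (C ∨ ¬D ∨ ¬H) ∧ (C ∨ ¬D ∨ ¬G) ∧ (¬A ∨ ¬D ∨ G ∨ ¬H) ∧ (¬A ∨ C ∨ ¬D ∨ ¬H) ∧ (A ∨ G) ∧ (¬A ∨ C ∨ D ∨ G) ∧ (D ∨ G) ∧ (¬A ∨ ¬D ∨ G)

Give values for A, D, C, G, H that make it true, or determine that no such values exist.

Unsatisfiable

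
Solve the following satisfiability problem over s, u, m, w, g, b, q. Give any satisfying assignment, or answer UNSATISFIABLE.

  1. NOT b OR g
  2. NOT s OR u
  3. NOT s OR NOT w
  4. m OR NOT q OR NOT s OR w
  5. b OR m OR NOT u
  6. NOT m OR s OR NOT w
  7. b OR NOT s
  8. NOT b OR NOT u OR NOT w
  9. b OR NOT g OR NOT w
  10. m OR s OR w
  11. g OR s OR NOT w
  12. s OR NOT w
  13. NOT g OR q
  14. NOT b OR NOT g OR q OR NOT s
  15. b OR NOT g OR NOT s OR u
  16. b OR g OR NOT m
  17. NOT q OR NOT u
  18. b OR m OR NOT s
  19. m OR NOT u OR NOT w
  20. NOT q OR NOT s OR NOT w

Set s = False.
  then (s OR NOT w) forces w = False.
  then (m OR s OR w) forces m = True.
Try u = True:
  (NOT q OR NOT u) forces q = False.
  (NOT g OR q) forces g = False.
  (NOT b OR g) forces b = False.
  clause (b OR g OR NOT m) is falsified — backtrack.
So u = False.
Try g = False:
  (NOT b OR g) forces b = False.
  clause (b OR g OR NOT m) is falsified — backtrack.
So g = True.
  then (NOT g OR q) forces q = True.
Set b = True.
All clauses satisfied.

s = False, u = False, m = True, w = False, g = True, b = True, q = True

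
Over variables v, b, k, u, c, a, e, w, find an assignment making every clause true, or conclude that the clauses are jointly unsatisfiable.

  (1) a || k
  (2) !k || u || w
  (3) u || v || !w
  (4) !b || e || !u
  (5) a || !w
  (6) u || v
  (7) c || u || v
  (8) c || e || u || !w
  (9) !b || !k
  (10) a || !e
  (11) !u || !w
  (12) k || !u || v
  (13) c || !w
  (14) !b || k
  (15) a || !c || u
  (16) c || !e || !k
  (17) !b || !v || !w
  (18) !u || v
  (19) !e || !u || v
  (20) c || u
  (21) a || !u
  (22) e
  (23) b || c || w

v = True, b = False, k = False, u = False, c = True, a = True, e = True, w = True

Unit clause (e) forces e = True.
In (a || !e) only a is left, so a = True.
Try v = False:
  (u || v) forces u = True.
  clause (!u || v) is falsified — backtrack.
So v = True.
Set b = False.
Set k = False.
Set u = False.
  then (c || u) forces c = True.
Set w = True.
All clauses satisfied.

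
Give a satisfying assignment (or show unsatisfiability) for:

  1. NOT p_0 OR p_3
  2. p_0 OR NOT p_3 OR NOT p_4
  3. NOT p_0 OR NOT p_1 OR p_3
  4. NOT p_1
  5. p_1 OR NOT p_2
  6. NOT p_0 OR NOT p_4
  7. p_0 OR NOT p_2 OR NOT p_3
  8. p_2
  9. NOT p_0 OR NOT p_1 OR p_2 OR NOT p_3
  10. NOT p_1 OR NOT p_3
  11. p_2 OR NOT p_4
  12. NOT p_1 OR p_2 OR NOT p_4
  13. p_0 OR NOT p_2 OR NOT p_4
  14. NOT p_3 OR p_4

Unsatisfiable — no assignment works.

Case p_1 = True:
  Clause (NOT p_1) is falsified — contradiction.
Case p_1 = False:
  (p_1 OR NOT p_2) forces p_2 = False.
  Clause (p_2) is falsified — contradiction.
Both cases fail, so the formula is unsatisfiable.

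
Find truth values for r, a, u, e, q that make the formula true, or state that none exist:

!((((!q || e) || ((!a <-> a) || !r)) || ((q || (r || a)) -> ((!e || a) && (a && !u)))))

r: True, a: False, u: False, e: False, q: True

  !((((!q || e) || ((!a <-> a) || !r)) || ((q || (r || a)) -> ((!e || a) && (a && !u))))) = True
    ((!q || e) || ((!a <-> a) || !r)) || ((q || (r || a)) -> ((!e || a) && (a && !u))) = False
      (!q || e) || ((!a <-> a) || !r) = False
        !q || e = False
          !q = False
        (!a <-> a) || !r = False
          !a <-> a = False
            !a = True
          !r = False
      (q || (r || a)) -> ((!e || a) && (a && !u)) = False
        q || (r || a) = True
          r || a = True
        (!e || a) && (a && !u) = False
          !e || a = True
            !e = True
          a && !u = False
            !u = True
The formula evaluates to True.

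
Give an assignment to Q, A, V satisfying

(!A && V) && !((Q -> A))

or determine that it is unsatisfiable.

Q: True, A: False, V: True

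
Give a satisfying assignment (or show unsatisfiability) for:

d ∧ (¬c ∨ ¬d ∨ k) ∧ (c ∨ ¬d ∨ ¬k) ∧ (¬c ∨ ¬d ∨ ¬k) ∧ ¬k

d: True, k: False, c: False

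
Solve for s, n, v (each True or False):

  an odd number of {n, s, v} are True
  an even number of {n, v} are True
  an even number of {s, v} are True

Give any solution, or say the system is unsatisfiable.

s: True; n: True; v: True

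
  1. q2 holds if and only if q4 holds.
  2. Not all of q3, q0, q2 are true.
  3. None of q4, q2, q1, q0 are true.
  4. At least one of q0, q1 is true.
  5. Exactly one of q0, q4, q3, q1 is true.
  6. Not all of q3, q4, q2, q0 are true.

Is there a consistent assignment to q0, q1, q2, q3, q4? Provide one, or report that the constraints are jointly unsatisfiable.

Case q0 = True:
  Constraint (3) is violated (q0=T) — contradiction.
Case q0 = False:
  (3) forces q4 = False.
  (1) with q4=F forces q2 = False.
  (3) forces q1 = False.
  Constraint (4) is violated (q0=F, q1=F) — contradiction.
Both cases fail — unsatisfiable.

Unsatisfiable — no assignment works.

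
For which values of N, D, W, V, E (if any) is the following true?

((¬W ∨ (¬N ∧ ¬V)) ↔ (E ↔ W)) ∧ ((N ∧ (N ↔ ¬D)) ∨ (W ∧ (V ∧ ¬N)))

N = False, D = False, W = True, V = True, E = False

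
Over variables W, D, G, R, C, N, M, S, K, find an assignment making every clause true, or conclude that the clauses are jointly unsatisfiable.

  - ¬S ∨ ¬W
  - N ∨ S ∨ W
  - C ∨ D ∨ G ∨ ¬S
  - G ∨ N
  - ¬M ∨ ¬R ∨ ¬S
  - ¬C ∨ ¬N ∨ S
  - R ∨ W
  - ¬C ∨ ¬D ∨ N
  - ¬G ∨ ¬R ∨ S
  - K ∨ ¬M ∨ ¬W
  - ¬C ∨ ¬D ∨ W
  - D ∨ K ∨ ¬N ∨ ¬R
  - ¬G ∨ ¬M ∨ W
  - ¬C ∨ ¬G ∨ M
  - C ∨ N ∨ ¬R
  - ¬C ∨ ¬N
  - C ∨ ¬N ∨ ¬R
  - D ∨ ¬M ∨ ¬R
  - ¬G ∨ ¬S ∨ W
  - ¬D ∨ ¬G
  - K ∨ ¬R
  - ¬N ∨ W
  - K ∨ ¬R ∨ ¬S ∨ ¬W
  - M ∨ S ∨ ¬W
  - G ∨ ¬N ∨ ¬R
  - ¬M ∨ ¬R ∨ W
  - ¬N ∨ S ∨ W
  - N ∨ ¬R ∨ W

W: True, D: False, G: False, R: False, C: False, N: True, M: True, S: False, K: True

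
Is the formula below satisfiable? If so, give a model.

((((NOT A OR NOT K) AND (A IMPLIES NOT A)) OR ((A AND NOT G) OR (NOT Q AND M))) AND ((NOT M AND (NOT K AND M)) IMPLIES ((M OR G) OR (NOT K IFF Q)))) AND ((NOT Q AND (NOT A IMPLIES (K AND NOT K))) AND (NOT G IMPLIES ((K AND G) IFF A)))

G=T, Q=F, K=F, M=T, A=T

  (((NOT A OR NOT K) AND (A IMPLIES NOT A)) OR ((A AND NOT G) OR (NOT Q AND M))) AND ((NOT M AND (NOT K AND M)) IMPLIES ((M OR G) OR (NOT K IFF Q))) = True
    ((NOT A OR NOT K) AND (A IMPLIES NOT A)) OR ((A AND NOT G) OR (NOT Q AND M)) = True
      (NOT A OR NOT K) AND (A IMPLIES NOT A) = False
        NOT A OR NOT K = True
          NOT A = False
          NOT K = True
        A IMPLIES NOT A = False
          NOT A = False
      (A AND NOT G) OR (NOT Q AND M) = True
        A AND NOT G = False
          NOT G = False
        NOT Q AND M = True
          NOT Q = True
    (NOT M AND (NOT K AND M)) IMPLIES ((M OR G) OR (NOT K IFF Q)) = True
      NOT M AND (NOT K AND M) = False
        NOT M = False
        NOT K AND M = True
          NOT K = True
      (M OR G) OR (NOT K IFF Q) = True
        M OR G = True
        NOT K IFF Q = False
          NOT K = True
  (NOT Q AND (NOT A IMPLIES (K AND NOT K))) AND (NOT G IMPLIES ((K AND G) IFF A)) = True
    NOT Q AND (NOT A IMPLIES (K AND NOT K)) = True
      NOT Q = True
      NOT A IMPLIES (K AND NOT K) = True
        NOT A = False
        K AND NOT K = False
          NOT K = True
    NOT G IMPLIES ((K AND G) IFF A) = True
      NOT G = False
      (K AND G) IFF A = False
        K AND G = False
Both conjuncts True, so the formula holds.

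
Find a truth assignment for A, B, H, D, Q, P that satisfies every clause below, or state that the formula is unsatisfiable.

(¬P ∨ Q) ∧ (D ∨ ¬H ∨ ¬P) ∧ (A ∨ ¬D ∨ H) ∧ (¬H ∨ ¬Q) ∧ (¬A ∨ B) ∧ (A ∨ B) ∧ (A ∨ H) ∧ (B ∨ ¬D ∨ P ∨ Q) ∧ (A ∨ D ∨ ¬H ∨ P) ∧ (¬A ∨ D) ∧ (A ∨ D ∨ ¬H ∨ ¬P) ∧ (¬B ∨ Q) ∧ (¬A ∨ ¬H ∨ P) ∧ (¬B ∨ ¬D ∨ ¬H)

Try A = False:
  (A ∨ B) forces B = True.
  (A ∨ H) forces H = True.
  (¬H ∨ ¬Q) forces Q = False.
  clause (¬B ∨ Q) is falsified — backtrack.
So A = True.
  then (¬A ∨ B) forces B = True.
  then (¬A ∨ D) forces D = True.
  then (¬B ∨ Q) forces Q = True.
  then (¬B ∨ ¬D ∨ ¬H) forces H = False.
Set P = False.
All clauses satisfied.

A=T; B=T; H=F; D=T; Q=T; P=F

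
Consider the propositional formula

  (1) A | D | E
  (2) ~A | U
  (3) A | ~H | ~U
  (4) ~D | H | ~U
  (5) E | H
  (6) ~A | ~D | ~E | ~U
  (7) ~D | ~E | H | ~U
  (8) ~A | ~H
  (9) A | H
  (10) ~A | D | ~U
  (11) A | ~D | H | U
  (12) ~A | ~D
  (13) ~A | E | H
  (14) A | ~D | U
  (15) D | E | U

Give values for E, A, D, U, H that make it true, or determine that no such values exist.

E: True, A: False, D: False, U: False, H: True

Try E = False:
  (E | H) forces H = True.
  (~A | ~H) forces A = False.
  (A | D | E) forces D = True.
  (A | ~H | ~U) forces U = False.
  clause (A | ~D | U) is falsified — backtrack.
So E = True.
Set A = False.
  then (A | H) forces H = True.
  then (A | ~H | ~U) forces U = False.
  then (A | ~D | U) forces D = False.
All clauses satisfied.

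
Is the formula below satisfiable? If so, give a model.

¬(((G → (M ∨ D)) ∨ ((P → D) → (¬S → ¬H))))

G = True; P = False; D = False; S = False; H = True; M = False

  ¬(((G → (M ∨ D)) ∨ ((P → D) → (¬S → ¬H)))) = True
    (G → (M ∨ D)) ∨ ((P → D) → (¬S → ¬H)) = False
      G → (M ∨ D) = False
        M ∨ D = False
      (P → D) → (¬S → ¬H) = False
        P → D = True
        ¬S → ¬H = False
          ¬S = True
          ¬H = False
The formula evaluates to True.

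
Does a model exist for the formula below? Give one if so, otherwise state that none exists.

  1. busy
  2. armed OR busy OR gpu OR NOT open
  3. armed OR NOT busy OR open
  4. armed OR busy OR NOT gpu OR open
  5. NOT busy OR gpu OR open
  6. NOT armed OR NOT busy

Unit clause (busy) forces busy = True.
In (NOT armed OR NOT busy) only NOT armed is left, so armed = False.
In (armed OR NOT busy OR open) only open is left, so open = True.
Set gpu = False.
Check each clause:
  (busy): busy holds.
  (armed OR busy OR gpu OR NOT open): busy holds.
  (armed OR NOT busy OR open): open holds.
  (armed OR busy OR NOT gpu OR open): busy holds.
  (NOT busy OR gpu OR open): open holds.
  (NOT armed OR NOT busy): NOT armed holds.
All clauses satisfied.

open = True; armed = False; gpu = False; busy = True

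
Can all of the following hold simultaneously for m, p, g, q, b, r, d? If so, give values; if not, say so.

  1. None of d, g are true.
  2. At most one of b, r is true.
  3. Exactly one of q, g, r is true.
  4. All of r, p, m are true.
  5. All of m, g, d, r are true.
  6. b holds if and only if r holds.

UNSATISFIABLE

Case g = True:
  Constraint (1) is violated (g=T) — contradiction.
Case g = False:
  Constraint (5) is violated (g=F) — contradiction.
Both cases fail — unsatisfiable.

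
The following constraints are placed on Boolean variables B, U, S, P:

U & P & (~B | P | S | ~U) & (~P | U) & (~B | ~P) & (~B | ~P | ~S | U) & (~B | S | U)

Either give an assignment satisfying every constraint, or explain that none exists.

Unit clause (U) forces U = True.
Unit clause (P) forces P = True.
In (~B | ~P) only ~B is left, so B = False.
Set S = False.
Check each clause:
  (U): U holds.
  (P): P holds.
  (~B | P | S | ~U): ~B holds.
  (~P | U): U holds.
  (~B | ~P): ~B holds.
  (~B | ~P | ~S | U): ~B holds.
  (~B | S | U): ~B holds.
All clauses satisfied.

B: False, U: True, S: False, P: True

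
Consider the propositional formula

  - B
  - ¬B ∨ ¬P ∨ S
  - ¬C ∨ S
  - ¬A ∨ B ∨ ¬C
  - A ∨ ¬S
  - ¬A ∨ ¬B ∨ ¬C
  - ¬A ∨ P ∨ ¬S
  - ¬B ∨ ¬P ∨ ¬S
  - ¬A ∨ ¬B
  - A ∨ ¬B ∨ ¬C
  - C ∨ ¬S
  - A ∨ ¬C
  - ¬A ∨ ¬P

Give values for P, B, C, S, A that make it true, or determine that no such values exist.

Unit clause (B) forces B = True.
In (¬A ∨ ¬B) only ¬A is left, so A = False.
In (A ∨ ¬B ∨ ¬C) only ¬C is left, so C = False.
In (C ∨ ¬S) only ¬S is left, so S = False.
In (¬B ∨ ¬P ∨ S) only ¬P is left, so P = False.
All clauses satisfied.

P: False, B: True, C: False, S: False, A: False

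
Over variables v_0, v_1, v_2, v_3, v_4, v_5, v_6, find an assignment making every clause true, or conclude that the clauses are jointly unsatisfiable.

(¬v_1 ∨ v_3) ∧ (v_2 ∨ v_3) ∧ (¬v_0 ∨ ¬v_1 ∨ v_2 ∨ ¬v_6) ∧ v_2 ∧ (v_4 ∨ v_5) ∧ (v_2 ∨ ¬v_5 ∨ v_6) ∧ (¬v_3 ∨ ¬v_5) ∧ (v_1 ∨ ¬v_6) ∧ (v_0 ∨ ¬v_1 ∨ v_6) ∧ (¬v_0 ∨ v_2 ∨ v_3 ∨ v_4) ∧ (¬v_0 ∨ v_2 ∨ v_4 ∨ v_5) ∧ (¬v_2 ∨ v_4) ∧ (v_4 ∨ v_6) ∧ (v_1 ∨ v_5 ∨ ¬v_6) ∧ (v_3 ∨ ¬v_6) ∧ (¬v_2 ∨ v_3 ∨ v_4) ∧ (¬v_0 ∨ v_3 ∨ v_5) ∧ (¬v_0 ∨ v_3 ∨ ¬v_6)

Unit clause (v_2) forces v_2 = True.
In (¬v_2 ∨ v_4) only v_4 is left, so v_4 = True.
Set v_0 = True.
Set v_1 = True.
  then (¬v_1 ∨ v_3) forces v_3 = True.
  then (¬v_3 ∨ ¬v_5) forces v_5 = False.
Set v_6 = True.
All clauses satisfied.

v_0 = True, v_1 = True, v_2 = True, v_3 = True, v_4 = True, v_5 = False, v_6 = True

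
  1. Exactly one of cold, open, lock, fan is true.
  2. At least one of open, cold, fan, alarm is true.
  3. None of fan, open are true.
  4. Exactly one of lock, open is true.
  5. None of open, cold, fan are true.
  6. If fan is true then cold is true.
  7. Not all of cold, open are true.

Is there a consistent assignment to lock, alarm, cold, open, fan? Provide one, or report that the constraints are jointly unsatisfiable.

lock=T, alarm=T, cold=F, open=F, fan=F

  (1) {cold, open, lock, fan}: 1 true — exactly one ✓
  (2) {open, cold, fan, alarm}: 1 true — at least one ✓
  (3) {fan, open}: 0 true — none ✓
  (4) {lock, open}: 1 true — exactly one ✓
  (5) {open, cold, fan}: 0 true — none ✓
  (6) fan=F ⇒ cold: vacuous ✓
  (7) {cold, open}: 0/2 true — not all ✓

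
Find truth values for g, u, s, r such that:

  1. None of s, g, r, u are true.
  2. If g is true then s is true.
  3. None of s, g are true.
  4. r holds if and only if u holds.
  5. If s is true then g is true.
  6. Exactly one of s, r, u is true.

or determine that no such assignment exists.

Unsatisfiable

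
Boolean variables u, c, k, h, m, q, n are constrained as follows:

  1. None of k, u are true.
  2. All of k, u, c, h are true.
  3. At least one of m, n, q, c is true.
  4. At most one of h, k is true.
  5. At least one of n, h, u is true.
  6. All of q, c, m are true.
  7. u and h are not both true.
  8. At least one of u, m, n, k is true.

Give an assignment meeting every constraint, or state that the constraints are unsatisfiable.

Case u = True:
  Constraint (1) is violated (u=T) — contradiction.
Case u = False:
  Constraint (2) is violated (u=F) — contradiction.
Both cases fail — unsatisfiable.

UNSATISFIABLE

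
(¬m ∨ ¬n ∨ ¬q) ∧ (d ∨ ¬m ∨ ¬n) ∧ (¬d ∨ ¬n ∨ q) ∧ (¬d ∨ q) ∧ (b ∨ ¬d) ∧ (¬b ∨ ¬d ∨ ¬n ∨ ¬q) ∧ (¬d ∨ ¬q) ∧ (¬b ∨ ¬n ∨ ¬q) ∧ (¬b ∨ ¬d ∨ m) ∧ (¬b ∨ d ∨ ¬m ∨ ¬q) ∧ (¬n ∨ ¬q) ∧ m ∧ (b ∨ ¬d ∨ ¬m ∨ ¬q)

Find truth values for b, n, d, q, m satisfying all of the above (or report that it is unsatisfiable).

Unit clause (m) forces m = True.
Set b = False.
  then (b ∨ ¬d) forces d = False.
  then (d ∨ ¬m ∨ ¬n) forces n = False.
Set q = True.
All clauses satisfied.

b=F, n=F, d=F, q=T, m=T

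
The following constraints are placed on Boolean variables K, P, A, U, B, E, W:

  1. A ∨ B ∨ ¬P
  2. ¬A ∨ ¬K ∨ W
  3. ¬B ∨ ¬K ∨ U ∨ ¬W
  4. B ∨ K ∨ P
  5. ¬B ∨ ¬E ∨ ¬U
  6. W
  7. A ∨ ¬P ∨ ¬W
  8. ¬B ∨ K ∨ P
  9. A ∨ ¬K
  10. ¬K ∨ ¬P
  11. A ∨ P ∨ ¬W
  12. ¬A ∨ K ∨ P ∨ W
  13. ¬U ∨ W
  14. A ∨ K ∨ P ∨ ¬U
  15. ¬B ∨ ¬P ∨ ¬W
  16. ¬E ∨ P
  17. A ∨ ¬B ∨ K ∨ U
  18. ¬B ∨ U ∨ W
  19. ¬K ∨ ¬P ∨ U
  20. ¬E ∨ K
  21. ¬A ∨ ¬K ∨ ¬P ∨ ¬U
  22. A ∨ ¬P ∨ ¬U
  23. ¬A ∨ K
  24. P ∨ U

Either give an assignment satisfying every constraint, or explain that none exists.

K = True, P = False, A = True, U = True, B = True, E = False, W = True

Unit clause (W) forces W = True.
Try K = False:
  (¬E ∨ K) forces E = False.
  (¬A ∨ K) forces A = False.
  (A ∨ ¬P ∨ ¬W) forces P = False.
  clause (A ∨ P ∨ ¬W) is falsified — backtrack.
So K = True.
  then (A ∨ ¬K) forces A = True.
  then (¬K ∨ ¬P) forces P = False.
  then (¬E ∨ P) forces E = False.
  then (P ∨ U) forces U = True.
Set B = True.
All clauses satisfied.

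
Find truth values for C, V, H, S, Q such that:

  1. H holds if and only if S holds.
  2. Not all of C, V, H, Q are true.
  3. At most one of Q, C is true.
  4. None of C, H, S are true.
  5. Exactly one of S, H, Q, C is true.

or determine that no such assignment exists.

C=F; V=T; H=F; S=F; Q=T

  (1) H=F, S=F — same ✓
  (2) {C, V, H, Q}: 2/4 true — not all ✓
  (3) {Q, C}: 1 true — at most one ✓
  (4) {C, H, S}: 0 true — none ✓
  (5) {S, H, Q, C}: 1 true — exactly one ✓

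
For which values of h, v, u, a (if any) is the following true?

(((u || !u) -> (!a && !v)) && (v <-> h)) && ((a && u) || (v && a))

No satisfying assignment exists.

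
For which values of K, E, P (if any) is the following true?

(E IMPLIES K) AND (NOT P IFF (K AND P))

K = False; E = False; P = True

  E IMPLIES K = True
  NOT P IFF (K AND P) = True
    NOT P = False
    K AND P = False
Both conjuncts True, so the formula holds.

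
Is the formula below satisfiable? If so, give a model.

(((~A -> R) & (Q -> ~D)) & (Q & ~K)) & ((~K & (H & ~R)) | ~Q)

D: False, R: False, Q: True, A: True, K: False, H: True

  ((~A -> R) & (Q -> ~D)) & (Q & ~K) = True
    (~A -> R) & (Q -> ~D) = True
      ~A -> R = True
        ~A = False
      Q -> ~D = True
        ~D = True
    Q & ~K = True
      ~K = True
  (~K & (H & ~R)) | ~Q = True
    ~K & (H & ~R) = True
      ~K = True
      H & ~R = True
        ~R = True
    ~Q = False
Both conjuncts True, so the formula holds.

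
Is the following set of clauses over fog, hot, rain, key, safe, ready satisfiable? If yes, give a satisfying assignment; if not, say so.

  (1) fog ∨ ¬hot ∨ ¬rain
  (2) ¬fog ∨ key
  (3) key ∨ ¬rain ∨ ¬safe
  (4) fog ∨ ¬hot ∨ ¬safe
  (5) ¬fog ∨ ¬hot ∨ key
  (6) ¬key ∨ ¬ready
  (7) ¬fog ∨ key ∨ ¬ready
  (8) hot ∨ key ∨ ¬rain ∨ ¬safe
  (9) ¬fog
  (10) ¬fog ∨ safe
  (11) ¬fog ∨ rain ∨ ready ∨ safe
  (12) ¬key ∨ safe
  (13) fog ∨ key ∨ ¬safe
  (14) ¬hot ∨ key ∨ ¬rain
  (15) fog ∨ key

fog = False; hot = False; rain = False; key = True; safe = True; ready = False

Unit clause (¬fog) forces fog = False.
In (fog ∨ key) only key is left, so key = True.
In (¬key ∨ ¬ready) only ¬ready is left, so ready = False.
In (¬key ∨ safe) only safe is left, so safe = True.
In (fog ∨ ¬hot ∨ ¬safe) only ¬hot is left, so hot = False.
Set rain = False.
All clauses satisfied.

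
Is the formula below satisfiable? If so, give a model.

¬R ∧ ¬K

R = False; K = False

  ¬R = True
  ¬K = True
Both conjuncts True, so the formula holds.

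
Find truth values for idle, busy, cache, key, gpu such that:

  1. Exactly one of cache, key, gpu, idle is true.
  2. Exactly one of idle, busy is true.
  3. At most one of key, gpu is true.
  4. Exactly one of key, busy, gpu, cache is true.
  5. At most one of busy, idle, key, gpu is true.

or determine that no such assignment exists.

Case idle = True:
  (1) with idle=T forces cache = False.
  (1) with idle=T forces key = False.
  (1) with idle=T forces gpu = False.
  (2) with idle=T forces busy = False.
  Constraint (4) is violated (key=F, busy=F, gpu=F, cache=F) — contradiction.
Case idle = False:
  (2) with idle=F forces busy = True.
  (4) with busy=T forces key = False.
  (4) with busy=T forces gpu = False.
  (1) with key=F, gpu=F, idle=F forces cache = True.
  Constraint (4) is violated (busy=T, cache=T) — contradiction.
Both cases fail — unsatisfiable.

Unsatisfiable — no assignment works.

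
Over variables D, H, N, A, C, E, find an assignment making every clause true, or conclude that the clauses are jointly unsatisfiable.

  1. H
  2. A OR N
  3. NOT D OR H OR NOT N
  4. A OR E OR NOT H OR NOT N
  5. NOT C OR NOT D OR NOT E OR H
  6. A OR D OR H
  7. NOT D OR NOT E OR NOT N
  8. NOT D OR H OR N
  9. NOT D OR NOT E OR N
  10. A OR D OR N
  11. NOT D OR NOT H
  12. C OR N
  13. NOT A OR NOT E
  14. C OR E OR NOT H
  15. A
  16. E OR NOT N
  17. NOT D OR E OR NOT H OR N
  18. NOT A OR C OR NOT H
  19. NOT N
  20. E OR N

Unsatisfiable — no assignment works.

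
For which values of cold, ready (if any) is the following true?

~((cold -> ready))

cold = True; ready = False

  ~((cold -> ready)) = True
    cold -> ready = False
The formula evaluates to True.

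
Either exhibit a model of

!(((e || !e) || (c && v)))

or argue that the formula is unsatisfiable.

Unsatisfiable

Case e = True: the formula becomes !((True || (c && v))) = False.
Case e = False: the formula becomes !((True || (c && v))) = False.
Both cases fail — unsatisfiable.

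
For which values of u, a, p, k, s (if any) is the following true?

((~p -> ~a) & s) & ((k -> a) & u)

u: True, a: False, p: False, k: False, s: True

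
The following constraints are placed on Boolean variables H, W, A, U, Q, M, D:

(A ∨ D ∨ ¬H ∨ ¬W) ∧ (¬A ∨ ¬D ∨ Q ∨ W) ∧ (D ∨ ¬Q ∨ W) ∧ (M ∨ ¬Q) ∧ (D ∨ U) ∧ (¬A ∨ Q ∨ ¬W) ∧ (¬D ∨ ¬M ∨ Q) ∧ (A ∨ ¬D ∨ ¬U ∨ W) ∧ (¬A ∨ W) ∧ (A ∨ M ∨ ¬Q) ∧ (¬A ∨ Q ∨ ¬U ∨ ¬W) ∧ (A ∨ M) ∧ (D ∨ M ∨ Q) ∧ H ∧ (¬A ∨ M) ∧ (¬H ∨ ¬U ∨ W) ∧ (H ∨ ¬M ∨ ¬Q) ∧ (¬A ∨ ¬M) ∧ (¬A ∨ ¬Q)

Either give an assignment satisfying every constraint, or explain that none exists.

Unit clause (H) forces H = True.
Set W = True.
Set A = False.
  then (A ∨ D ∨ ¬H ∨ ¬W) forces D = True.
  then (A ∨ M) forces M = True.
  then (¬D ∨ ¬M ∨ Q) forces Q = True.
Set U = True.
All clauses satisfied.

H = True, W = True, A = False, U = True, Q = True, M = True, D = True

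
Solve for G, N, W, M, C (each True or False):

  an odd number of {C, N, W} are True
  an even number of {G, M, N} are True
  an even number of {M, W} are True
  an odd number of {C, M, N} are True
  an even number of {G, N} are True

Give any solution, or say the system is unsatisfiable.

G = True, N = True, W = False, M = False, C = False

{C, N, W}: 1 true → odd ✓
{G, M, N}: 2 true → even ✓
{M, W}: 0 true → even ✓
{C, M, N}: 1 true → odd ✓
{G, N}: 2 true → even ✓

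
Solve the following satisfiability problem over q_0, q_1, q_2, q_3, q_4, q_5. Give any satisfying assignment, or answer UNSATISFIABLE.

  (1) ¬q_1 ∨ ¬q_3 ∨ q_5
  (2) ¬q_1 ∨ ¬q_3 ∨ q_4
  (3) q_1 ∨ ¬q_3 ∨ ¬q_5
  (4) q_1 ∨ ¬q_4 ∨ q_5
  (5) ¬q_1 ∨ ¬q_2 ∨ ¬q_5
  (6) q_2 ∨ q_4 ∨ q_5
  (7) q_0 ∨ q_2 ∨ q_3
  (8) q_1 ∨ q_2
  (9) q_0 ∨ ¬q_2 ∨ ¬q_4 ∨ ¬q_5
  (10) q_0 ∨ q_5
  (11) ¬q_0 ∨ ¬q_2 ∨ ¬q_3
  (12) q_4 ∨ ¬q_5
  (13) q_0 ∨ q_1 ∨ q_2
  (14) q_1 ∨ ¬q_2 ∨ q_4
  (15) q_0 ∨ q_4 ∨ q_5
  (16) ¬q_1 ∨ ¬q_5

q_0=T, q_1=T, q_2=T, q_3=F, q_4=T, q_5=F

Set q_0 = True.
Set q_1 = True.
  then (¬q_1 ∨ ¬q_5) forces q_5 = False.
  then (¬q_1 ∨ ¬q_3 ∨ q_5) forces q_3 = False.
Set q_2 = True.
Set q_4 = True.
All clauses satisfied.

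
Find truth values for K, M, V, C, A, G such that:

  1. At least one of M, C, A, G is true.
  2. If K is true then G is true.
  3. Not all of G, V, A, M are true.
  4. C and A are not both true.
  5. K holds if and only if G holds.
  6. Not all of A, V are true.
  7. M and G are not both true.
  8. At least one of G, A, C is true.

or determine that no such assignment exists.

K = True, M = False, V = True, C = False, A = False, G = True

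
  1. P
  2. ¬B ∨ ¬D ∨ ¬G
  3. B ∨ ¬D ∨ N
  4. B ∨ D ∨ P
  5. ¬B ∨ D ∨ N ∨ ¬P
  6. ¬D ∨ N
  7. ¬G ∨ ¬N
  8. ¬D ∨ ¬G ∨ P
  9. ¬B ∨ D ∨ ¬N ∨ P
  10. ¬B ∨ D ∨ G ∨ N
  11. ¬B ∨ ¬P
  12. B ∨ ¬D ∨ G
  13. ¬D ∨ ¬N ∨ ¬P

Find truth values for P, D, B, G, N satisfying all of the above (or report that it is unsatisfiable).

P: True, D: False, B: False, G: False, N: True

Unit clause (P) forces P = True.
In (¬B ∨ ¬P) only ¬B is left, so B = False.
Try D = True:
  (B ∨ ¬D ∨ N) forces N = True.
  clause (¬D ∨ ¬N ∨ ¬P) is falsified — backtrack.
So D = False.
Set G = False.
Set N = True.
All clauses satisfied.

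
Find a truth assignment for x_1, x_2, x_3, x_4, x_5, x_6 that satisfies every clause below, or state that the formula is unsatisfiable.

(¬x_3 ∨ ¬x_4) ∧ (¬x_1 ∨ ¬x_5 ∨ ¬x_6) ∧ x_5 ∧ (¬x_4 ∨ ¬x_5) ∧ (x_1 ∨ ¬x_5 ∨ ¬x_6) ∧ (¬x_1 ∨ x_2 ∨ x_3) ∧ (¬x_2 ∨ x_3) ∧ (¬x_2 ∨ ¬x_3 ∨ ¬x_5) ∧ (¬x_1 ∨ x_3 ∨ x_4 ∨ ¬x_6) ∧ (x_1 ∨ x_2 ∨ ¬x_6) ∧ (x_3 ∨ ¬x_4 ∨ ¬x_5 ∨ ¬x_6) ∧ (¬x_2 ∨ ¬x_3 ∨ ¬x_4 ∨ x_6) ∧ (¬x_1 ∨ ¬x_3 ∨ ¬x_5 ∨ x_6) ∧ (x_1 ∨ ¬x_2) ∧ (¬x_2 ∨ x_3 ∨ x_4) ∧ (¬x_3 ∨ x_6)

x_1=F, x_2=F, x_3=F, x_4=F, x_5=T, x_6=F

Unit clause (x_5) forces x_5 = True.
In (¬x_4 ∨ ¬x_5) only ¬x_4 is left, so x_4 = False.
Try x_1 = True:
  (¬x_1 ∨ ¬x_5 ∨ ¬x_6) forces x_6 = False.
  (¬x_1 ∨ ¬x_3 ∨ ¬x_5 ∨ x_6) forces x_3 = False.
  (¬x_1 ∨ x_2 ∨ x_3) forces x_2 = True.
  clause (¬x_2 ∨ x_3) is falsified — backtrack.
So x_1 = False.
  then (x_1 ∨ ¬x_5 ∨ ¬x_6) forces x_6 = False.
  then (x_1 ∨ ¬x_2) forces x_2 = False.
  then (¬x_3 ∨ x_6) forces x_3 = False.
All clauses satisfied.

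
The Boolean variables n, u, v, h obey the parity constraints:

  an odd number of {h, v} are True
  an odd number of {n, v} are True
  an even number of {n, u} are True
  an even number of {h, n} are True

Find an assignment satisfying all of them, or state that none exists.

n = True; u = True; v = False; h = True

{h, v}: 1 true → odd ✓
{n, v}: 1 true → odd ✓
{n, u}: 2 true → even ✓
{h, n}: 2 true → even ✓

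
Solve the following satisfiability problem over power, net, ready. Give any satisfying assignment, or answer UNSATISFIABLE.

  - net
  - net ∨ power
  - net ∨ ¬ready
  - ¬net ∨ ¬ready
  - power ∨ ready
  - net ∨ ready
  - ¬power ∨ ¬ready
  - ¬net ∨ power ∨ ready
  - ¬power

Case power = True:
  Clause (¬power) is falsified — contradiction.
Case power = False:
  (net) forces net = True.
  (¬net ∨ ¬ready) forces ready = False.
  Clause (power ∨ ready) is falsified — contradiction.
Both cases fail, so the formula is unsatisfiable.

Unsatisfiable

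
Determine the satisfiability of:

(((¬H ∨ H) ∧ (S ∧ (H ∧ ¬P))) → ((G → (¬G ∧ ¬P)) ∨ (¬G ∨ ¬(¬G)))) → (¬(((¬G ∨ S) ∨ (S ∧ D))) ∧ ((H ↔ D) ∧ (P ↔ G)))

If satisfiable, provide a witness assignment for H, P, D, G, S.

H = False, P = True, D = False, G = True, S = False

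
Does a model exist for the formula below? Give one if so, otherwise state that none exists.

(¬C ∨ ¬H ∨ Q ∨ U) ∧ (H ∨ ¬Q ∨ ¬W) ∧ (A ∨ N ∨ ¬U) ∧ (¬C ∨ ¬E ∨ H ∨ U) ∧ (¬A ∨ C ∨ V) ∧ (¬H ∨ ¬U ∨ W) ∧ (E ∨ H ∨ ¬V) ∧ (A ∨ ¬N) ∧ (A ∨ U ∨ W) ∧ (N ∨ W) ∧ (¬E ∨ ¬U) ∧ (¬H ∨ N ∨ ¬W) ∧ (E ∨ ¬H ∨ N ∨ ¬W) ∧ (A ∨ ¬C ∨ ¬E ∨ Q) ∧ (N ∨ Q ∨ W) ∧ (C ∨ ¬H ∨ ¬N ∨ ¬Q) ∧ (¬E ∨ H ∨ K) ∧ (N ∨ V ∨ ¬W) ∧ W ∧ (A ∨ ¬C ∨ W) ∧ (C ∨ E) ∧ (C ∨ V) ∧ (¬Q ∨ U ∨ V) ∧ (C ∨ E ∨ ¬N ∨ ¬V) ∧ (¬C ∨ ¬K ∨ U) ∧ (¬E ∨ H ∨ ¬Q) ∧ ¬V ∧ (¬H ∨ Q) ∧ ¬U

Unit clause (W) forces W = True.
Unit clause (¬V) forces V = False.
Unit clause (¬U) forces U = False.
In (N ∨ V ∨ ¬W) only N is left, so N = True.
In (C ∨ V) only C is left, so C = True.
In (¬Q ∨ U ∨ V) only ¬Q is left, so Q = False.
In (¬C ∨ ¬K ∨ U) only ¬K is left, so K = False.
In (¬H ∨ Q) only ¬H is left, so H = False.
In (¬C ∨ ¬E ∨ H ∨ U) only ¬E is left, so E = False.
In (A ∨ ¬N) only A is left, so A = True.
All clauses satisfied.

C=T, H=F, U=F, E=F, W=T, K=F, N=T, V=F, Q=F, A=T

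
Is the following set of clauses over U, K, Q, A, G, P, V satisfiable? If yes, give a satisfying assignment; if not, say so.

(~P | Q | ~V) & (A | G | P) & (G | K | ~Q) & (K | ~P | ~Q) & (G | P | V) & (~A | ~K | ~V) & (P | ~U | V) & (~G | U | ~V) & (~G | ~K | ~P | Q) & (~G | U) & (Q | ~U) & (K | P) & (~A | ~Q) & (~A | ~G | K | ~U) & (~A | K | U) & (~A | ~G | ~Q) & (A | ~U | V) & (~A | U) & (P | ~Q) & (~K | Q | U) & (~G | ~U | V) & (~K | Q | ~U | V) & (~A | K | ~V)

Set U = False.
  then (~G | U) forces G = False.
  then (~A | U) forces A = False.
  then (A | G | P) forces P = True.
Set K = False.
  then (G | K | ~Q) forces Q = False.
  then (~P | Q | ~V) forces V = False.
All clauses satisfied.

U=F; K=F; Q=F; A=F; G=F; P=T; V=F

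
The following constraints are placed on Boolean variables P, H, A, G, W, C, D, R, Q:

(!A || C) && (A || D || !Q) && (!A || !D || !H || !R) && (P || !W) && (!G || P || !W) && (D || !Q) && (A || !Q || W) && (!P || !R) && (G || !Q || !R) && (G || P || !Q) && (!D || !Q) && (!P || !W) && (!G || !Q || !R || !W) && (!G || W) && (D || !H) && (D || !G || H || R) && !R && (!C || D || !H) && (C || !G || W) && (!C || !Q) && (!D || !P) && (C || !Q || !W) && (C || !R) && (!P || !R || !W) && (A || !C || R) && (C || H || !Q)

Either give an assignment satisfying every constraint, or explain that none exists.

P = False, H = True, A = True, G = False, W = False, C = True, D = True, R = False, Q = False

Unit clause (!R) forces R = False.
Set P = False.
  then (P || !W) forces W = False.
  then (!G || W) forces G = False.
  then (G || P || !Q) forces Q = False.
Set H = True.
  then (D || !H) forces D = True.
Set A = True.
  then (!A || C) forces C = True.
All clauses satisfied.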